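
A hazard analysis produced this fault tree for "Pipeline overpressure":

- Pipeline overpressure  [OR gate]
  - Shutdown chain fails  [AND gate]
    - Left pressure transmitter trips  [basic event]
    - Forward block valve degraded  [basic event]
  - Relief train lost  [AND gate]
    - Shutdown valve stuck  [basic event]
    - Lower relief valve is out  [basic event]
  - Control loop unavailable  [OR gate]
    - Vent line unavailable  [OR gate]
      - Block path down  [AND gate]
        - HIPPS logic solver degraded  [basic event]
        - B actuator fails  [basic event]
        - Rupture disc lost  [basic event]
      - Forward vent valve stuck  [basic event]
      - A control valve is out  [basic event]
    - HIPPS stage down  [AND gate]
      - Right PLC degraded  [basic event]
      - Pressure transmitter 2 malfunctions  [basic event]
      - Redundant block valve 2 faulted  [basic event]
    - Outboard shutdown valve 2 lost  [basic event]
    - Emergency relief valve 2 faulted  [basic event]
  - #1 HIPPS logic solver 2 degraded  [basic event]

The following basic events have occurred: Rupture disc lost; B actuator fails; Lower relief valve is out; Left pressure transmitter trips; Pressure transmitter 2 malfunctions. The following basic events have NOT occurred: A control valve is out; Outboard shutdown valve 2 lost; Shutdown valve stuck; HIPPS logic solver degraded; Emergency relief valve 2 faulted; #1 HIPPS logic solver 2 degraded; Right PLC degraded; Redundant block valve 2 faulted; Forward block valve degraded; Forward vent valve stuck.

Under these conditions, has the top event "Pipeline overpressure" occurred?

Shutdown chain fails [AND]: Left pressure transmitter trips=occurs, Forward block valve degraded=not → not all inputs occur → does not occur.
Relief train lost [AND]: Shutdown valve stuck=not, Lower relief valve is out=occurs → not all inputs occur → does not occur.
Block path down [AND]: HIPPS logic solver degraded=not, B actuator fails=occurs, Rupture disc lost=occurs → not all inputs occur → does not occur.
Vent line unavailable [OR]: Block path down=not, Forward vent valve stuck=not, A control valve is out=not → no input occurs → does not occur.
HIPPS stage down [AND]: Right PLC degraded=not, Pressure transmitter 2 malfunctions=occurs, Redundant block valve 2 faulted=not → not all inputs occur → does not occur.
Control loop unavailable [OR]: Vent line unavailable=not, HIPPS stage down=not, Outboard shutdown valve 2 lost=not, Emergency relief valve 2 faulted=not → no input occurs → does not occur.
Pipeline overpressure [OR]: Shutdown chain fails=not, Relief train lost=not, Control loop unavailable=not, #1 HIPPS logic solver 2 degraded=not → no input occurs → does not occur.

No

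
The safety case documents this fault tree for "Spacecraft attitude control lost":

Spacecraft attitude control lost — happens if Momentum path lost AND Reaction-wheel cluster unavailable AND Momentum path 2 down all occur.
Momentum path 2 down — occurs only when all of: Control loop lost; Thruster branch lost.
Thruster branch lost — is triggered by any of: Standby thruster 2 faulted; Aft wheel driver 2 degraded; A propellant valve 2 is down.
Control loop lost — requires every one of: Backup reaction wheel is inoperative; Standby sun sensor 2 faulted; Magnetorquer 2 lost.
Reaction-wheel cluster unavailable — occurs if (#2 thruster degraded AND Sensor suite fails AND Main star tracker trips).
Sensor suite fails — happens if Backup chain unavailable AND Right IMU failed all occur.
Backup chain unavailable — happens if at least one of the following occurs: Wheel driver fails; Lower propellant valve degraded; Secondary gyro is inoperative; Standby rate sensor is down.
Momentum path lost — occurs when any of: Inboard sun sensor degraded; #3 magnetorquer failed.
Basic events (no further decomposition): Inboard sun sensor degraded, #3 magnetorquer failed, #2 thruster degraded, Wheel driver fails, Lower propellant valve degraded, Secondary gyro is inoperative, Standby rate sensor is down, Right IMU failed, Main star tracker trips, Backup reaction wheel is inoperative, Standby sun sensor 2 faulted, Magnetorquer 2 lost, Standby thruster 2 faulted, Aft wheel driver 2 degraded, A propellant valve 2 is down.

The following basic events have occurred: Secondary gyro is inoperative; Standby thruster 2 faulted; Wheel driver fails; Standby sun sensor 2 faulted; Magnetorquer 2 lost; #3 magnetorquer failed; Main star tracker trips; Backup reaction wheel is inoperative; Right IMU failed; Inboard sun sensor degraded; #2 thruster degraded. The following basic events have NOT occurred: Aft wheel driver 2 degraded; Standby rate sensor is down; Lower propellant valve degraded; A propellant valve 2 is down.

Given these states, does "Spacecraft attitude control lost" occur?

Momentum path lost [OR]: Inboard sun sensor degraded=occurs, #3 magnetorquer failed=occurs → at least one input occurs → occurs.
Backup chain unavailable [OR]: Wheel driver fails=occurs, Lower propellant valve degraded=not, Secondary gyro is inoperative=occurs, Standby rate sensor is down=not → at least one input occurs → occurs.
Sensor suite fails [AND]: Backup chain unavailable=occurs, Right IMU failed=occurs → all inputs occur → occurs.
Reaction-wheel cluster unavailable [AND]: #2 thruster degraded=occurs, Sensor suite fails=occurs, Main star tracker trips=occurs → all inputs occur → occurs.
Control loop lost [AND]: Backup reaction wheel is inoperative=occurs, Standby sun sensor 2 faulted=occurs, Magnetorquer 2 lost=occurs → all inputs occur → occurs.
Thruster branch lost [OR]: Standby thruster 2 faulted=occurs, Aft wheel driver 2 degraded=not, A propellant valve 2 is down=not → at least one input occurs → occurs.
Momentum path 2 down [AND]: Control loop lost=occurs, Thruster branch lost=occurs → all inputs occur → occurs.
Spacecraft attitude control lost [AND]: Momentum path lost=occurs, Reaction-wheel cluster unavailable=occurs, Momentum path 2 down=occurs → all inputs occur → occurs.

Yes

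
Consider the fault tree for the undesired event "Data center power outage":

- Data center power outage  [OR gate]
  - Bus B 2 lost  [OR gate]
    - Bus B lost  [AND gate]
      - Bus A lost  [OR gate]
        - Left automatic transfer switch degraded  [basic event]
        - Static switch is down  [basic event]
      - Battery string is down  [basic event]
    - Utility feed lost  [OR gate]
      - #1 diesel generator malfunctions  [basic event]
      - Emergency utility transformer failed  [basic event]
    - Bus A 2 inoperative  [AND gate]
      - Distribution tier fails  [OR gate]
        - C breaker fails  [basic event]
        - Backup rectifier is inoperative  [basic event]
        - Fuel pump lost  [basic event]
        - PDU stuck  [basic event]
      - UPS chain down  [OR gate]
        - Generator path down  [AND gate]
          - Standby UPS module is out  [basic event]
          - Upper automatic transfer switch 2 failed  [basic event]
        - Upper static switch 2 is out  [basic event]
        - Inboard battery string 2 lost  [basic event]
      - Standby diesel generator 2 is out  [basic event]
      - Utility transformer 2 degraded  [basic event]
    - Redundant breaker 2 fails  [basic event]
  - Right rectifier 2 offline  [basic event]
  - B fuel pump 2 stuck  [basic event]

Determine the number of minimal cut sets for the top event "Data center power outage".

19

Bus A lost [OR]: union of children's cut sets → 2 cut set(s).
Bus B lost [AND]: one cut set from each child combined → 2 × 1 = 2 cut set(s).
Utility feed lost [OR]: union of children's cut sets → 2 cut set(s).
Distribution tier fails [OR]: union of children's cut sets → 4 cut set(s).
Generator path down [AND]: one cut set from each child combined → 1 × 1 = 1 cut set(s).
UPS chain down [OR]: union of children's cut sets → 3 cut set(s).
Bus A 2 inoperative [AND]: one cut set from each child combined → 4 × 3 × 1 × 1 = 12 cut set(s).
Bus B 2 lost [OR]: union of children's cut sets → 17 cut set(s).
Data center power outage [OR]: union of children's cut sets → 19 cut set(s).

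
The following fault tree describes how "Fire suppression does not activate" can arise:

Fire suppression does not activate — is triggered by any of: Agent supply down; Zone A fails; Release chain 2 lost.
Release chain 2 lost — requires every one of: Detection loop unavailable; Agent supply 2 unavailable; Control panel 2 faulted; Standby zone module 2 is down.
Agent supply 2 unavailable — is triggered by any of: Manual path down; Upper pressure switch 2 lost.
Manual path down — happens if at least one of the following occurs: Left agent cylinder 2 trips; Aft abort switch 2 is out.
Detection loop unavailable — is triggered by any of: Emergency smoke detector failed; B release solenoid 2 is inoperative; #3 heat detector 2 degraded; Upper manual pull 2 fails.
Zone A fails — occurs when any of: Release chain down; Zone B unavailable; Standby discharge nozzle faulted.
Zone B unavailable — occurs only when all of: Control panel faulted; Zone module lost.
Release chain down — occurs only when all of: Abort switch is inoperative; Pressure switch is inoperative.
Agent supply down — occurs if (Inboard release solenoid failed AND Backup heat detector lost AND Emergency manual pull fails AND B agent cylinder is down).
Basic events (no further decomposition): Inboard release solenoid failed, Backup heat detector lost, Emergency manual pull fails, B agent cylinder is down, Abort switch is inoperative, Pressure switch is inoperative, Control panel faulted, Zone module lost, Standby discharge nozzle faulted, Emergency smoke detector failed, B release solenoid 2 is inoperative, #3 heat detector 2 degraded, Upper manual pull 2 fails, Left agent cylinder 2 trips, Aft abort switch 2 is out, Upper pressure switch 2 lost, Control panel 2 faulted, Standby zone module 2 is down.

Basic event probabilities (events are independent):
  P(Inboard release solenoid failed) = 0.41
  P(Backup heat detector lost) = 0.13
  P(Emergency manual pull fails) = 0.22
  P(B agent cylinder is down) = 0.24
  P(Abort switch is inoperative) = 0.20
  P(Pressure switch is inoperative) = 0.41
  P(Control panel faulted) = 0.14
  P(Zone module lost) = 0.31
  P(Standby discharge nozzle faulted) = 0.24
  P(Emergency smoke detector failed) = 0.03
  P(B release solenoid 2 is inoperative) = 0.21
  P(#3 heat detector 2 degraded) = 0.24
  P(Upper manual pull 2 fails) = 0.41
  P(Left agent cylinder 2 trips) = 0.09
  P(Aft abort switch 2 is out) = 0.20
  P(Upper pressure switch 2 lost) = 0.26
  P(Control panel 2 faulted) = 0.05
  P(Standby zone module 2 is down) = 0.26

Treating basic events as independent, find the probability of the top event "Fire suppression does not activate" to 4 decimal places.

0.3371

P(Agent supply down) [AND] = 0.41 × 0.13 × 0.22 × 0.24 = 0.002814
P(Release chain down) [AND] = 0.20 × 0.41 = 0.082000
P(Zone B unavailable) [AND] = 0.14 × 0.31 = 0.043400
P(Zone A fails) [OR] = 1 − (1−0.082000) × (1−0.043400) × (1−0.24) = 0.332599
P(Detection loop unavailable) [OR] = 1 − (1−0.03) × (1−0.21) × (1−0.24) × (1−0.41) = 0.656391
P(Manual path down) [OR] = 1 − (1−0.09) × (1−0.20) = 0.272000
P(Agent supply 2 unavailable) [OR] = 1 − (1−0.272000) × (1−0.26) = 0.461280
P(Release chain 2 lost) [AND] = 0.656391 × 0.461280 × 0.05 × 0.26 = 0.003936
P(Fire suppression does not activate) [OR] = 1 − (1−0.002814) × (1−0.332599) × (1−0.003936) = 0.337097
Rounded to 4 decimal places: P(Fire suppression does not activate) ≈ 0.3371.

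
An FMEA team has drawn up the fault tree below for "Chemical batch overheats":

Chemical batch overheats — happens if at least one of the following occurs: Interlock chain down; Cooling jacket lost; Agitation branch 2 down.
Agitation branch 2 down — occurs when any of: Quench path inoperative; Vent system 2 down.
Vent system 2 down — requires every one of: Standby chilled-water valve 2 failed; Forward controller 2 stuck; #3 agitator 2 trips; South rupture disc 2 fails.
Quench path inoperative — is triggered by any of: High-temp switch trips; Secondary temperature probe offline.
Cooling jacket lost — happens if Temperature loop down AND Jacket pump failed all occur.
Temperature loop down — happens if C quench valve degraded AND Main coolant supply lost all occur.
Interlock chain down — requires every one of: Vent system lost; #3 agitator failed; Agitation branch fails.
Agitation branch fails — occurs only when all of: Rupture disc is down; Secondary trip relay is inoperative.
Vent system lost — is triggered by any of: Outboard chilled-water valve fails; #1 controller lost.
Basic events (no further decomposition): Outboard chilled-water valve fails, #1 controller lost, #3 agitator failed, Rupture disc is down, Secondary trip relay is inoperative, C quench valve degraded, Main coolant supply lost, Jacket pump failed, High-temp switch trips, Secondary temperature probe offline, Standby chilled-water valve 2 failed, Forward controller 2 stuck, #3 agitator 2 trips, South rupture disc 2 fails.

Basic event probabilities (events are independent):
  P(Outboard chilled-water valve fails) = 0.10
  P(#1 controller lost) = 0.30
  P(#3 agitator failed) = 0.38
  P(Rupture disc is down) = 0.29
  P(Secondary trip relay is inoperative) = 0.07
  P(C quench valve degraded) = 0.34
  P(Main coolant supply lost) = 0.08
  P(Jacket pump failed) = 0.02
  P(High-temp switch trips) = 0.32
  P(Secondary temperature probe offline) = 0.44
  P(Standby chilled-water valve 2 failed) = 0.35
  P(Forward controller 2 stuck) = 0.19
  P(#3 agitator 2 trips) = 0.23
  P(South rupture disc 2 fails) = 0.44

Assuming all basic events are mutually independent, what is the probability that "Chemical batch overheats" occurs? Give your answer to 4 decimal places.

P(Vent system lost) [OR] = 1 − (1−0.10) × (1−0.30) = 0.370000
P(Agitation branch fails) [AND] = 0.29 × 0.07 = 0.020300
P(Interlock chain down) [AND] = 0.370000 × 0.38 × 0.020300 = 0.002854
P(Temperature loop down) [AND] = 0.34 × 0.08 = 0.027200
P(Cooling jacket lost) [AND] = 0.027200 × 0.02 = 0.000544
P(Quench path inoperative) [OR] = 1 − (1−0.32) × (1−0.44) = 0.619200
P(Vent system 2 down) [AND] = 0.35 × 0.19 × 0.23 × 0.44 = 0.006730
P(Agitation branch 2 down) [OR] = 1 − (1−0.619200) × (1−0.006730) = 0.621763
P(Chemical batch overheats) [OR] = 1 − (1−0.002854) × (1−0.000544) × (1−0.621763) = 0.623048
Rounded to 4 decimal places: P(Chemical batch overheats) ≈ 0.6230.

0.6230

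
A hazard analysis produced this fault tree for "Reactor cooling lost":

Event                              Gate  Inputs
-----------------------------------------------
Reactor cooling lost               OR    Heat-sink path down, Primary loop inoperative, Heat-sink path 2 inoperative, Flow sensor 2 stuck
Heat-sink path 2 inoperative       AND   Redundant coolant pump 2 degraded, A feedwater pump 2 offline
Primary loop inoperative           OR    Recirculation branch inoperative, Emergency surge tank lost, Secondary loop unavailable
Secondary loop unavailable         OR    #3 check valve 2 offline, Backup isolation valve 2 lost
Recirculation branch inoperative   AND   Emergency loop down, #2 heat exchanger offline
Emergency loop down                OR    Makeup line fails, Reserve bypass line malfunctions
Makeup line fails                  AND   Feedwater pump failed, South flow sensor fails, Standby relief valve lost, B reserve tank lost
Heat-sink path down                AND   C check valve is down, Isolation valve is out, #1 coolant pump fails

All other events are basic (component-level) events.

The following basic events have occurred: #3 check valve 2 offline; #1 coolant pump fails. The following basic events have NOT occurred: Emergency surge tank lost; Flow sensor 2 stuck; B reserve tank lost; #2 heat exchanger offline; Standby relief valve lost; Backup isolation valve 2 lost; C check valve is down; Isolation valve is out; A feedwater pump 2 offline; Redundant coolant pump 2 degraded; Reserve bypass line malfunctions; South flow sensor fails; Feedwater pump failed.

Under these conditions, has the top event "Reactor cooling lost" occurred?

Yes

Heat-sink path down [AND]: C check valve is down=not, Isolation valve is out=not, #1 coolant pump fails=occurs → not all inputs occur → does not occur.
Makeup line fails [AND]: Feedwater pump failed=not, South flow sensor fails=not, Standby relief valve lost=not, B reserve tank lost=not → not all inputs occur → does not occur.
Emergency loop down [OR]: Makeup line fails=not, Reserve bypass line malfunctions=not → no input occurs → does not occur.
Recirculation branch inoperative [AND]: Emergency loop down=not, #2 heat exchanger offline=not → not all inputs occur → does not occur.
Secondary loop unavailable [OR]: #3 check valve 2 offline=occurs, Backup isolation valve 2 lost=not → at least one input occurs → occurs.
Primary loop inoperative [OR]: Recirculation branch inoperative=not, Emergency surge tank lost=not, Secondary loop unavailable=occurs → at least one input occurs → occurs.
Heat-sink path 2 inoperative [AND]: Redundant coolant pump 2 degraded=not, A feedwater pump 2 offline=not → not all inputs occur → does not occur.
Reactor cooling lost [OR]: Heat-sink path down=not, Primary loop inoperative=occurs, Heat-sink path 2 inoperative=not, Flow sensor 2 stuck=not → at least one input occurs → occurs.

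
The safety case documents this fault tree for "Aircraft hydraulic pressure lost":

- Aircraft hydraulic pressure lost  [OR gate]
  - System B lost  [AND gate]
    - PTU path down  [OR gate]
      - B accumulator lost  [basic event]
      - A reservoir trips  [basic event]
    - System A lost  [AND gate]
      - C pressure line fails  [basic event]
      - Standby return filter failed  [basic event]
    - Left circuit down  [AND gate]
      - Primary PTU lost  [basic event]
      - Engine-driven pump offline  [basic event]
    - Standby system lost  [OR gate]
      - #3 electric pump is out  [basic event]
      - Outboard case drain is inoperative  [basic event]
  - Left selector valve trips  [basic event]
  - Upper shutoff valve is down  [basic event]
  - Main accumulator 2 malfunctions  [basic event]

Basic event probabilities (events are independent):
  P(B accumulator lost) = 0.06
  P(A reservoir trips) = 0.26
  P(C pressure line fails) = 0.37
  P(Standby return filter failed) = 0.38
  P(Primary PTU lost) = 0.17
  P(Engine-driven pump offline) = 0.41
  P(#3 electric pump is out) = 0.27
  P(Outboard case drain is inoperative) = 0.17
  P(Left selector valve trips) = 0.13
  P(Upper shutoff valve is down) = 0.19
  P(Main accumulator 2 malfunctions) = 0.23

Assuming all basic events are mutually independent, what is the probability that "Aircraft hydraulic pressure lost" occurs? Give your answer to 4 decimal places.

0.4580

P(PTU path down) [OR] = 1 − (1−0.06) × (1−0.26) = 0.304400
P(System A lost) [AND] = 0.37 × 0.38 = 0.140600
P(Left circuit down) [AND] = 0.17 × 0.41 = 0.069700
P(Standby system lost) [OR] = 1 − (1−0.27) × (1−0.17) = 0.394100
P(System B lost) [AND] = 0.304400 × 0.140600 × 0.069700 × 0.394100 = 0.001176
P(Aircraft hydraulic pressure lost) [OR] = 1 − (1−0.001176) × (1−0.13) × (1−0.19) × (1−0.23) = 0.458019
Rounded to 4 decimal places: P(Aircraft hydraulic pressure lost) ≈ 0.4580.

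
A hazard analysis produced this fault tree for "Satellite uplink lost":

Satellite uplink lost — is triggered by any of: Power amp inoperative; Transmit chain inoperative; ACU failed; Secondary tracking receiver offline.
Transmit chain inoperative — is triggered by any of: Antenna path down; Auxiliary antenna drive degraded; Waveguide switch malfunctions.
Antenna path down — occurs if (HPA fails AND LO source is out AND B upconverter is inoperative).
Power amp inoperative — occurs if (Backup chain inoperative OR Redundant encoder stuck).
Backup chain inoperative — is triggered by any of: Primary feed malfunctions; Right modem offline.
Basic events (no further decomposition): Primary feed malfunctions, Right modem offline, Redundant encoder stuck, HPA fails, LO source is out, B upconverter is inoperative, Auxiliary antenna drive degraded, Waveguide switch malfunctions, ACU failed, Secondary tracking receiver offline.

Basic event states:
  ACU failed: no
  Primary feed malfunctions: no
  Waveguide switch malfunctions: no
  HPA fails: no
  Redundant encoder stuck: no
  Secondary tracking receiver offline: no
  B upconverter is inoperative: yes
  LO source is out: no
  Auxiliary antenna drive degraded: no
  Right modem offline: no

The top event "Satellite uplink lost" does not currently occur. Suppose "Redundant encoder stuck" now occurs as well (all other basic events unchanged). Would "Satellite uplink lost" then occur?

Yes

Counterfactual: set "Redundant encoder stuck" to occurred.
Backup chain inoperative [OR]: Primary feed malfunctions=not, Right modem offline=not → no input occurs → does not occur.
Power amp inoperative [OR]: Backup chain inoperative=not, Redundant encoder stuck=occurs → at least one input occurs → occurs.
Antenna path down [AND]: HPA fails=not, LO source is out=not, B upconverter is inoperative=occurs → not all inputs occur → does not occur.
Transmit chain inoperative [OR]: Antenna path down=not, Auxiliary antenna drive degraded=not, Waveguide switch malfunctions=not → no input occurs → does not occur.
Satellite uplink lost [OR]: Power amp inoperative=occurs, Transmit chain inoperative=not, ACU failed=not, Secondary tracking receiver offline=not → at least one input occurs → occurs.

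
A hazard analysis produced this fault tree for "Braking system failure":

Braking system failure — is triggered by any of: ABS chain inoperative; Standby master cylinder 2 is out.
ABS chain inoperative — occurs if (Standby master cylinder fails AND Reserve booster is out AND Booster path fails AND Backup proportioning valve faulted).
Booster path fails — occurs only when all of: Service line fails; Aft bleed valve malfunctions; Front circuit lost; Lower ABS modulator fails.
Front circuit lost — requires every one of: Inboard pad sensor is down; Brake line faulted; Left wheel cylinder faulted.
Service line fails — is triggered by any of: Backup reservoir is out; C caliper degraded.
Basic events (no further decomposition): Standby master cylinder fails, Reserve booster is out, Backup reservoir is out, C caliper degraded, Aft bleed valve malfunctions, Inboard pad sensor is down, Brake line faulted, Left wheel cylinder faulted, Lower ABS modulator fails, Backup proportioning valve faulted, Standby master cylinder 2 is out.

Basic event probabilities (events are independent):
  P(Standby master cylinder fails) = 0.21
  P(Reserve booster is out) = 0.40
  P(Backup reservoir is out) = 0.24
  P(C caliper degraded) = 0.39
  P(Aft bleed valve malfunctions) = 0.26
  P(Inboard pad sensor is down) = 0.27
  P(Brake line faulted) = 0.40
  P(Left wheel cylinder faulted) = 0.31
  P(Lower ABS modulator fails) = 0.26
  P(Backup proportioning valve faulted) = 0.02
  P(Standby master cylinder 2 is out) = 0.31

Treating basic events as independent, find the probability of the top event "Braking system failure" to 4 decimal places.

P(Service line fails) [OR] = 1 − (1−0.24) × (1−0.39) = 0.536400
P(Front circuit lost) [AND] = 0.27 × 0.40 × 0.31 = 0.033480
P(Booster path fails) [AND] = 0.536400 × 0.26 × 0.033480 × 0.26 = 0.001214
P(ABS chain inoperative) [AND] = 0.21 × 0.40 × 0.001214 × 0.02 = 0.000002
P(Braking system failure) [OR] = 1 − (1−0.000002) × (1−0.31) = 0.310001
Rounded to 4 decimal places: P(Braking system failure) ≈ 0.3100.

0.3100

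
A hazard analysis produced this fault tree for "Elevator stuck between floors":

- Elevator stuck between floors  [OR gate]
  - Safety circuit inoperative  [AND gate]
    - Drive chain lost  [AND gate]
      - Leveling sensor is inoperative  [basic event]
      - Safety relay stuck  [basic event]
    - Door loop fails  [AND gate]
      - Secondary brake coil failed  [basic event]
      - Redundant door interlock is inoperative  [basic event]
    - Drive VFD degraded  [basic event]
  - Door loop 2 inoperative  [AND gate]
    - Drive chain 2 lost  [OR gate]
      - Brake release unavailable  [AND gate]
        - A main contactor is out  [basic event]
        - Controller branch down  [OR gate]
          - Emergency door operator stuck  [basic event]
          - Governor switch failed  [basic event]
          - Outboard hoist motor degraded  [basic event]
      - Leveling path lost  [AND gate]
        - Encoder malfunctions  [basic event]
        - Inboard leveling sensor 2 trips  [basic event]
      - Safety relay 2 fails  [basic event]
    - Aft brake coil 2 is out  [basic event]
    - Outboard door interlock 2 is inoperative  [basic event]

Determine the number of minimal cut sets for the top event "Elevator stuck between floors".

Drive chain lost [AND]: one cut set from each child combined → 1 × 1 = 1 cut set(s).
Door loop fails [AND]: one cut set from each child combined → 1 × 1 = 1 cut set(s).
Safety circuit inoperative [AND]: one cut set from each child combined → 1 × 1 × 1 = 1 cut set(s).
Controller branch down [OR]: union of children's cut sets → 3 cut set(s).
Brake release unavailable [AND]: one cut set from each child combined → 1 × 3 = 3 cut set(s).
Leveling path lost [AND]: one cut set from each child combined → 1 × 1 = 1 cut set(s).
Drive chain 2 lost [OR]: union of children's cut sets → 5 cut set(s).
Door loop 2 inoperative [AND]: one cut set from each child combined → 5 × 1 × 1 = 5 cut set(s).
Elevator stuck between floors [OR]: union of children's cut sets → 6 cut set(s).
Minimal cut sets: {Drive VFD degraded, Leveling sensor is inoperative, Redundant door interlock is inoperative, Safety relay stuck, Secondary brake coil failed}; {A main contactor is out, Aft brake coil 2 is out, Emergency door operator stuck, Outboard door interlock 2 is inoperative}; {A main contactor is out, Aft brake coil 2 is out, Governor switch failed, Outboard door interlock 2 is inoperative}; {A main contactor is out, Aft brake coil 2 is out, Outboard door interlock 2 is inoperative, Outboard hoist motor degraded}; {Aft brake coil 2 is out, Encoder malfunctions, Inboard leveling sensor 2 trips, Outboard door interlock 2 is inoperative}; {Aft brake coil 2 is out, Outboard door interlock 2 is inoperative, Safety relay 2 fails}.

6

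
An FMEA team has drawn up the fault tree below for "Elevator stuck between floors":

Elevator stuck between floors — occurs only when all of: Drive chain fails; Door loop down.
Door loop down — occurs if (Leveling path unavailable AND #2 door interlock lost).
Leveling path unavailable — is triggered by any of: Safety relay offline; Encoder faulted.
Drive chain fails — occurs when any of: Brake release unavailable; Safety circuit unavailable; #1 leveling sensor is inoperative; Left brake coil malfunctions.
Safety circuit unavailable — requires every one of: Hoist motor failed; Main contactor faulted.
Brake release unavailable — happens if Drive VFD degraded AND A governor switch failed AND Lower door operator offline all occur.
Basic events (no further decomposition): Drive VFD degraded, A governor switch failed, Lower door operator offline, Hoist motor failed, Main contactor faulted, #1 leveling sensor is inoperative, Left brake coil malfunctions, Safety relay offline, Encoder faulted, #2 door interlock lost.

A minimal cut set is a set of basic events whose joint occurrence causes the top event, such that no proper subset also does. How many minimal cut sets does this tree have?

Brake release unavailable [AND]: one cut set from each child combined → 1 × 1 × 1 = 1 cut set(s).
Safety circuit unavailable [AND]: one cut set from each child combined → 1 × 1 = 1 cut set(s).
Drive chain fails [OR]: union of children's cut sets → 4 cut set(s).
Leveling path unavailable [OR]: union of children's cut sets → 2 cut set(s).
Door loop down [AND]: one cut set from each child combined → 2 × 1 = 2 cut set(s).
Elevator stuck between floors [AND]: one cut set from each child combined → 4 × 2 = 8 cut set(s).
Minimal cut sets: {#2 door interlock lost, A governor switch failed, Drive VFD degraded, Lower door operator offline, Safety relay offline}; {#2 door interlock lost, A governor switch failed, Drive VFD degraded, Encoder faulted, Lower door operator offline}; {#2 door interlock lost, Hoist motor failed, Main contactor faulted, Safety relay offline}; {#2 door interlock lost, Encoder faulted, Hoist motor failed, Main contactor faulted}; {#1 leveling sensor is inoperative, #2 door interlock lost, Safety relay offline}; {#1 leveling sensor is inoperative, #2 door interlock lost, Encoder faulted}; {#2 door interlock lost, Left brake coil malfunctions, Safety relay offline}; {#2 door interlock lost, Encoder faulted, Left brake coil malfunctions}.

8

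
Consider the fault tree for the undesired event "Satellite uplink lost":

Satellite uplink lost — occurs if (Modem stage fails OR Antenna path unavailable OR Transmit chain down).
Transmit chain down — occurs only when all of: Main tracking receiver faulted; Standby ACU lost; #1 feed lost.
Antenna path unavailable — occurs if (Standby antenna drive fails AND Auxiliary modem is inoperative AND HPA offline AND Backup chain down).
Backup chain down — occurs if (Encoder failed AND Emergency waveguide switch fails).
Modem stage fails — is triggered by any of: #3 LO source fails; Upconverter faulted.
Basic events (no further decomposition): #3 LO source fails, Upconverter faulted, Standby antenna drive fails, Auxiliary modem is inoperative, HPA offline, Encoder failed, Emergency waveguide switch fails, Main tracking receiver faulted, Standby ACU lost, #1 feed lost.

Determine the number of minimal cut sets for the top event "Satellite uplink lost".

Modem stage fails [OR]: union of children's cut sets → 2 cut set(s).
Backup chain down [AND]: one cut set from each child combined → 1 × 1 = 1 cut set(s).
Antenna path unavailable [AND]: one cut set from each child combined → 1 × 1 × 1 × 1 = 1 cut set(s).
Transmit chain down [AND]: one cut set from each child combined → 1 × 1 × 1 = 1 cut set(s).
Satellite uplink lost [OR]: union of children's cut sets → 4 cut set(s).
Minimal cut sets: {#3 LO source fails}; {Upconverter faulted}; {Auxiliary modem is inoperative, Emergency waveguide switch fails, Encoder failed, HPA offline, Standby antenna drive fails}; {#1 feed lost, Main tracking receiver faulted, Standby ACU lost}.

4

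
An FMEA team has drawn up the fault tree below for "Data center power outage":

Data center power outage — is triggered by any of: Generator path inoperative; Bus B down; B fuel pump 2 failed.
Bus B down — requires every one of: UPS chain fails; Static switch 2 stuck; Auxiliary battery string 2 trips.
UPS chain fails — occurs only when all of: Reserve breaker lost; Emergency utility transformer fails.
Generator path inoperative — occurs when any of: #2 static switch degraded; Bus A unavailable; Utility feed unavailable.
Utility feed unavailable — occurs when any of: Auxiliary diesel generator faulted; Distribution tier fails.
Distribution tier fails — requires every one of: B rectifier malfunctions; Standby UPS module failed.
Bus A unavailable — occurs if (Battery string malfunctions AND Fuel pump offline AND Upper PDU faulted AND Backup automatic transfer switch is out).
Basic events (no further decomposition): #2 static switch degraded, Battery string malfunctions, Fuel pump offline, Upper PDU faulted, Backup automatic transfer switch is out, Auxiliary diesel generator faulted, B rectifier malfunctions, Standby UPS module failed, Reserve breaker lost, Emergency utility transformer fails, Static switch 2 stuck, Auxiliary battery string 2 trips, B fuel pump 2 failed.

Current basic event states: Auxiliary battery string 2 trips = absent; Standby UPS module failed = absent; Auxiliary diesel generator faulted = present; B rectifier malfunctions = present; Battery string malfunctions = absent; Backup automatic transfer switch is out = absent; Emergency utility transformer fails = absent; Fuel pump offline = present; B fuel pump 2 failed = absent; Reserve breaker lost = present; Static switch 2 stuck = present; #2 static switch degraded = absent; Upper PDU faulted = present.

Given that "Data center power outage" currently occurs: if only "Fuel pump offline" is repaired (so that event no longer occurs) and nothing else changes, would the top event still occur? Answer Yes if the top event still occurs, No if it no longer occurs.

Yes

Counterfactual: set "Fuel pump offline" to not occurred.
Bus A unavailable [AND]: Battery string malfunctions=not, Fuel pump offline=not, Upper PDU faulted=occurs, Backup automatic transfer switch is out=not → not all inputs occur → does not occur.
Distribution tier fails [AND]: B rectifier malfunctions=occurs, Standby UPS module failed=not → not all inputs occur → does not occur.
Utility feed unavailable [OR]: Auxiliary diesel generator faulted=occurs, Distribution tier fails=not → at least one input occurs → occurs.
Generator path inoperative [OR]: #2 static switch degraded=not, Bus A unavailable=not, Utility feed unavailable=occurs → at least one input occurs → occurs.
UPS chain fails [AND]: Reserve breaker lost=occurs, Emergency utility transformer fails=not → not all inputs occur → does not occur.
Bus B down [AND]: UPS chain fails=not, Static switch 2 stuck=occurs, Auxiliary battery string 2 trips=not → not all inputs occur → does not occur.
Data center power outage [OR]: Generator path inoperative=occurs, Bus B down=not, B fuel pump 2 failed=not → at least one input occurs → occurs.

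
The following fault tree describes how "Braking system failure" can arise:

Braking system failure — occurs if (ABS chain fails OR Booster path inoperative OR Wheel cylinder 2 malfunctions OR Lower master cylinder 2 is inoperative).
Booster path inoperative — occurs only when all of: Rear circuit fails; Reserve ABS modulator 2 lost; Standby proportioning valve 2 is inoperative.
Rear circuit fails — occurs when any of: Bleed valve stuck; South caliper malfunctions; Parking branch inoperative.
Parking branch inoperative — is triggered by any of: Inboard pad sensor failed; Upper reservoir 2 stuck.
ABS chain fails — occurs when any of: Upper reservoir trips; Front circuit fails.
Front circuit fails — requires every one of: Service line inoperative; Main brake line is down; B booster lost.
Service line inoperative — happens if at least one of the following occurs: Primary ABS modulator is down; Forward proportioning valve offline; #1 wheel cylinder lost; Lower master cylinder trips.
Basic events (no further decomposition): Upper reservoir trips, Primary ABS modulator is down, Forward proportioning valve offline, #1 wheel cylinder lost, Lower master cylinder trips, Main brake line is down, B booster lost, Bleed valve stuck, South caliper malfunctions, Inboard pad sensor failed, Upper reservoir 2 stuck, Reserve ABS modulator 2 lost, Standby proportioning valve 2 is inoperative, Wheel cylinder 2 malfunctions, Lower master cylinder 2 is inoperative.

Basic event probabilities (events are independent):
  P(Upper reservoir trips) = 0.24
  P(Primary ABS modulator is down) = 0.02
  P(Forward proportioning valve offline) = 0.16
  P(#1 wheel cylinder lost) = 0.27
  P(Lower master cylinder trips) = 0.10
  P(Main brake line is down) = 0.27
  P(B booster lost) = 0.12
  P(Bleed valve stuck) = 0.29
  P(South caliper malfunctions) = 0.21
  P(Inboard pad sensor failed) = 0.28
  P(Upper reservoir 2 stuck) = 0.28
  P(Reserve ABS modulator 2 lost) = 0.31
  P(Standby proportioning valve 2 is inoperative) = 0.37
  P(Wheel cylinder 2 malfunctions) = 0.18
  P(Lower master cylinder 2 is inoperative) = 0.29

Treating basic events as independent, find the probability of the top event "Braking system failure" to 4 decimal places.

P(Service line inoperative) [OR] = 1 − (1−0.02) × (1−0.16) × (1−0.27) × (1−0.10) = 0.459158
P(Front circuit fails) [AND] = 0.459158 × 0.27 × 0.12 = 0.014877
P(ABS chain fails) [OR] = 1 − (1−0.24) × (1−0.014877) = 0.251307
P(Parking branch inoperative) [OR] = 1 − (1−0.28) × (1−0.28) = 0.481600
P(Rear circuit fails) [OR] = 1 − (1−0.29) × (1−0.21) × (1−0.481600) = 0.709229
P(Booster path inoperative) [AND] = 0.709229 × 0.31 × 0.37 = 0.081349
P(Braking system failure) [OR] = 1 − (1−0.251307) × (1−0.081349) × (1−0.18) × (1−0.29) = 0.599570
Rounded to 4 decimal places: P(Braking system failure) ≈ 0.5996.

0.5996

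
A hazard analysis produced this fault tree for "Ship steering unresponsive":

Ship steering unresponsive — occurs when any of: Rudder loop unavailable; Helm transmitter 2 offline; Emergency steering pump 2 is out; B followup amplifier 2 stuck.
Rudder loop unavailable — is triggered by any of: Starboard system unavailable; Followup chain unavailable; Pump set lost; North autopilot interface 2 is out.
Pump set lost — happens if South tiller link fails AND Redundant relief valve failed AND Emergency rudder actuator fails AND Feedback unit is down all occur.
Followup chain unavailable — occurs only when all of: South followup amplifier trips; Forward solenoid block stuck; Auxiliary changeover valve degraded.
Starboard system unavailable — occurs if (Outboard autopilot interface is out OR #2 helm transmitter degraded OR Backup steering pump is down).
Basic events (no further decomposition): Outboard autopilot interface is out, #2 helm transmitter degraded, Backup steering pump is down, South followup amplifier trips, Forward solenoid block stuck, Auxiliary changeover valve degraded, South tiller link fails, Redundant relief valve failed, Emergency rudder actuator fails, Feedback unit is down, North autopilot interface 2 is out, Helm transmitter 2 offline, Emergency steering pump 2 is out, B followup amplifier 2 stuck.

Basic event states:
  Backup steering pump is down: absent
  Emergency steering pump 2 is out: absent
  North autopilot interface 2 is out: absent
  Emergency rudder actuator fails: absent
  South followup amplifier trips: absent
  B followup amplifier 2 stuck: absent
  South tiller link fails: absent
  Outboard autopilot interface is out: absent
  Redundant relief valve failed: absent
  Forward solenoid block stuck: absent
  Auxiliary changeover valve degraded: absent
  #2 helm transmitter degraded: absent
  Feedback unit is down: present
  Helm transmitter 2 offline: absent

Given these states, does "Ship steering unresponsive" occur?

Starboard system unavailable [OR]: Outboard autopilot interface is out=not, #2 helm transmitter degraded=not, Backup steering pump is down=not → no input occurs → does not occur.
Followup chain unavailable [AND]: South followup amplifier trips=not, Forward solenoid block stuck=not, Auxiliary changeover valve degraded=not → not all inputs occur → does not occur.
Pump set lost [AND]: South tiller link fails=not, Redundant relief valve failed=not, Emergency rudder actuator fails=not, Feedback unit is down=occurs → not all inputs occur → does not occur.
Rudder loop unavailable [OR]: Starboard system unavailable=not, Followup chain unavailable=not, Pump set lost=not, North autopilot interface 2 is out=not → no input occurs → does not occur.
Ship steering unresponsive [OR]: Rudder loop unavailable=not, Helm transmitter 2 offline=not, Emergency steering pump 2 is out=not, B followup amplifier 2 stuck=not → no input occurs → does not occur.

No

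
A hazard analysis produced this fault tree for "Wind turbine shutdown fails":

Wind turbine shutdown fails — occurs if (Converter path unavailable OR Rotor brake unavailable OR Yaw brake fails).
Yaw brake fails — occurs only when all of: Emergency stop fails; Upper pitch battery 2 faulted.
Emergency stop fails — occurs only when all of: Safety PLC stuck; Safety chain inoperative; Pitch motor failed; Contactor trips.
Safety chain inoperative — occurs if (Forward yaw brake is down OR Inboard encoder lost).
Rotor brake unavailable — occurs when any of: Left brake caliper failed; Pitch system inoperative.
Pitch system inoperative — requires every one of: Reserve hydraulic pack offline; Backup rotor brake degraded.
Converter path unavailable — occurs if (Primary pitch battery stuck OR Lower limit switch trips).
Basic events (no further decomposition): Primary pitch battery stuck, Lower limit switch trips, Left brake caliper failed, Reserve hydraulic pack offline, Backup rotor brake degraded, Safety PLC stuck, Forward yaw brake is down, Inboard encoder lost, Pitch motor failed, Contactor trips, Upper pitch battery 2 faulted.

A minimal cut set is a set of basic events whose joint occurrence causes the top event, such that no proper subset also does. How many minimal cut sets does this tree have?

Converter path unavailable [OR]: union of children's cut sets → 2 cut set(s).
Pitch system inoperative [AND]: one cut set from each child combined → 1 × 1 = 1 cut set(s).
Rotor brake unavailable [OR]: union of children's cut sets → 2 cut set(s).
Safety chain inoperative [OR]: union of children's cut sets → 2 cut set(s).
Emergency stop fails [AND]: one cut set from each child combined → 1 × 2 × 1 × 1 = 2 cut set(s).
Yaw brake fails [AND]: one cut set from each child combined → 2 × 1 = 2 cut set(s).
Wind turbine shutdown fails [OR]: union of children's cut sets → 6 cut set(s).
Minimal cut sets: {Primary pitch battery stuck}; {Lower limit switch trips}; {Left brake caliper failed}; {Backup rotor brake degraded, Reserve hydraulic pack offline}; {Contactor trips, Forward yaw brake is down, Pitch motor failed, Safety PLC stuck, Upper pitch battery 2 faulted}; {Contactor trips, Inboard encoder lost, Pitch motor failed, Safety PLC stuck, Upper pitch battery 2 faulted}.

6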